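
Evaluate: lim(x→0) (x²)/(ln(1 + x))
This is a 0/0 indeterminate form.

Apply L'Hôpital's rule: differentiate numerator and denominator separately.
  f(x) = x^2   ⇒   f'(x) = 2·x
  g(x) = ln(x + 1)   ⇒   g'(x) = 1/(x + 1)
  lim(x→0) f'(x)/g'(x) = lim(x→0) (2·x)/(1/(x + 1))
  = 0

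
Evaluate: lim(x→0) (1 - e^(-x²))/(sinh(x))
This is a 0/0 indeterminate form.

Apply L'Hôpital's rule: differentiate numerator and denominator separately.
  f(x) = 1 - e^(-x^2)   ⇒   f'(x) = 2·x·e^(-x^2)
  g(x) = sinh(x)   ⇒   g'(x) = cosh(x)
  lim(x→0) f'(x)/g'(x) = lim(x→0) (2·x·e^(-x^2))/(cosh(x))
  = 0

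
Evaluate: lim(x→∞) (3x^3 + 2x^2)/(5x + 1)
This is an ∞/∞ indeterminate form.

Apply L'Hôpital's rule: differentiate numerator and denominator separately.
  f(x) = 3·x^3 + 2·x^2   ⇒   f'(x) = 9·x^2 + 4·x
  g(x) = 5·x + 1   ⇒   g'(x) = 5
  lim(x→∞) f'(x)/g'(x) = lim(x→∞) (9·x^2 + 4·x)/(5)
  = ∞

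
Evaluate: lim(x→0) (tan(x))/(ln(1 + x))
This is a 0/0 indeterminate form.

Apply L'Hôpital's rule: differentiate numerator and denominator separately.
  f(x) = tan(x)   ⇒   f'(x) = tan(x)^2 + 1
  g(x) = ln(x + 1)   ⇒   g'(x) = 1/(x + 1)
  lim(x→0) f'(x)/g'(x) = lim(x→0) (tan(x)^2 + 1)/(1/(x + 1))
  = 1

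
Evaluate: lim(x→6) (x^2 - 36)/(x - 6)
This is a standard limit.

Factor or rationalize the expression:
  lim(x→6) (x^2 - 36)/(x - 6) = 12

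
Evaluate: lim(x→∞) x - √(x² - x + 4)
This is an ∞-∞ indeterminate form.

Combine fractions or rationalize to convert ∞-∞ to 0/0 form:
  lim(x→∞) x - √(x² - x + 4) = 1/2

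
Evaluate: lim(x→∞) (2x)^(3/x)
This is an exponential indeterminate form.

For exponential indeterminate forms, take the natural log:
  Let L = lim(x→∞) (2x)^(3/x)
  Then ln(L) = lim(x→∞) [exponent × ln(base)]
  Evaluate using L'Hôpital or standard limits, then exponentiate.
  L = 1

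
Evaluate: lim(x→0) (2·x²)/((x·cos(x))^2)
This is a 0/0 indeterminate form.

Apply L'Hôpital's rule: differentiate numerator and denominator separately.
  f(x) = 2·x^2   ⇒   f'(x) = 4·x
  g(x) = x^2·cos(x)^2   ⇒   g'(x) = -2·x^2·sin(x)·cos(x) + 2·x·cos(x)^2
  lim(x→0) f'(x)/g'(x) = lim(x→0) (4·x)/(-2·x^2·sin(x)·cos(x) + 2·x·cos(x)^2)
  = 2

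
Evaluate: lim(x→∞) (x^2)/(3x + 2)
This is an ∞/∞ indeterminate form.

Apply L'Hôpital's rule: differentiate numerator and denominator separately.
  f(x) = x^2   ⇒   f'(x) = 2·x
  g(x) = 3·x + 2   ⇒   g'(x) = 3
  lim(x→∞) f'(x)/g'(x) = lim(x→∞) (2·x)/(3)
  = ∞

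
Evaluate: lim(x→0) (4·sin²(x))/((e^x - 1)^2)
This is a 0/0 indeterminate form.

Apply L'Hôpital's rule: differentiate numerator and denominator separately.
  f(x) = 4·sin(x)^2   ⇒   f'(x) = 8·sin(x)·cos(x)
  g(x) = (e^(x) - 1)^2   ⇒   g'(x) = 2·(e^(x) - 1)·e^(x)
  lim(x→0) f'(x)/g'(x) = lim(x→0) (8·sin(x)·cos(x))/(2·(e^(x) - 1)·e^(x))
  = 4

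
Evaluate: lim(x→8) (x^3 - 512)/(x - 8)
This is a standard limit.

Factor or rationalize the expression:
  lim(x→8) (x^3 - 512)/(x - 8) = 192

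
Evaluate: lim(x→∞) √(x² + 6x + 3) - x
This is an ∞-∞ indeterminate form.

Combine fractions or rationalize to convert ∞-∞ to 0/0 form:
  lim(x→∞) √(x² + 6x + 3) - x = 3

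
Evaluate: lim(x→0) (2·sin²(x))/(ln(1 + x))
This is a 0/0 indeterminate form.

Apply L'Hôpital's rule: differentiate numerator and denominator separately.
  f(x) = 2·sin(x)^2   ⇒   f'(x) = 4·sin(x)·cos(x)
  g(x) = ln(x + 1)   ⇒   g'(x) = 1/(x + 1)
  lim(x→0) f'(x)/g'(x) = lim(x→0) (4·sin(x)·cos(x))/(1/(x + 1))
  = 0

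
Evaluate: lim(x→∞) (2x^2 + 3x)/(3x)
This is an ∞/∞ indeterminate form.

Apply L'Hôpital's rule: differentiate numerator and denominator separately.
  f(x) = 2·x^2 + 3·x   ⇒   f'(x) = 4·x + 3
  g(x) = 3·x   ⇒   g'(x) = 3
  lim(x→∞) f'(x)/g'(x) = lim(x→∞) (4·x + 3)/(3)
  = ∞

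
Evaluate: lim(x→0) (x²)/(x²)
This is a 0/0 indeterminate form.

Apply L'Hôpital's rule: differentiate numerator and denominator separately.
  f(x) = x^2   ⇒   f'(x) = 2·x
  g(x) = x^2   ⇒   g'(x) = 2·x
  lim(x→0) f'(x)/g'(x) = lim(x→0) (2·x)/(2·x)
  = 1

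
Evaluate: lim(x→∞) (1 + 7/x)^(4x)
This is an exponential indeterminate form.

For exponential indeterminate forms, take the natural log:
  Let L = lim(x→∞) (1 + 7/x)^(4x)
  Then ln(L) = lim(x→∞) [exponent × ln(base)]
  Evaluate using L'Hôpital or standard limits, then exponentiate.
  L = e^(28)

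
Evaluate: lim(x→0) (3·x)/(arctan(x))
This is a 0/0 indeterminate form.

Apply L'Hôpital's rule: differentiate numerator and denominator separately.
  f(x) = 3·x   ⇒   f'(x) = 3
  g(x) = atan(x)   ⇒   g'(x) = 1/(x^2 + 1)
  lim(x→0) f'(x)/g'(x) = lim(x→0) (3)/(1/(x^2 + 1))
  = 3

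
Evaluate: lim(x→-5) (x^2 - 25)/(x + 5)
This is a standard limit.

Factor or rationalize the expression:
  lim(x→-5) (x^2 - 25)/(x + 5) = -10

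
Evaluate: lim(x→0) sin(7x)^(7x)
This is an exponential indeterminate form.

For exponential indeterminate forms, take the natural log:
  Let L = lim(x→0) sin(7x)^(7x)
  Then ln(L) = lim(x→0) [exponent × ln(base)]
  Evaluate using L'Hôpital or standard limits, then exponentiate.
  L = 1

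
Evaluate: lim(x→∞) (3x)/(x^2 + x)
This is an ∞/∞ indeterminate form.

Apply L'Hôpital's rule: differentiate numerator and denominator separately.
  f(x) = 3·x   ⇒   f'(x) = 3
  g(x) = x^2 + x   ⇒   g'(x) = 2·x + 1
  lim(x→∞) f'(x)/g'(x) = lim(x→∞) (3)/(2·x + 1)
  = 0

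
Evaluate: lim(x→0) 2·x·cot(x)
This is a 0·∞ indeterminate form.

Rewrite 0·∞ as a quotient (0/0 or ∞/∞ form), then apply L'Hôpital's rule:
  lim(x→0) 2·x·cot(x) = 2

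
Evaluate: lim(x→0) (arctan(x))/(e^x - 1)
This is a 0/0 indeterminate form.

Apply L'Hôpital's rule: differentiate numerator and denominator separately.
  f(x) = atan(x)   ⇒   f'(x) = 1/(x^2 + 1)
  g(x) = e^(x) - 1   ⇒   g'(x) = e^(x)
  lim(x→0) f'(x)/g'(x) = lim(x→0) (1/(x^2 + 1))/(e^(x))
  = 1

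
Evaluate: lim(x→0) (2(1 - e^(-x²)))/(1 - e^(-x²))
This is a 0/0 indeterminate form.

Apply L'Hôpital's rule: differentiate numerator and denominator separately.
  f(x) = 2 - 2·e^(-x^2)   ⇒   f'(x) = 4·x·e^(-x^2)
  g(x) = 1 - e^(-x^2)   ⇒   g'(x) = 2·x·e^(-x^2)
  lim(x→0) f'(x)/g'(x) = lim(x→0) (4·x·e^(-x^2))/(2·x·e^(-x^2))
  = 2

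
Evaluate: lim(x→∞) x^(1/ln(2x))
This is an exponential indeterminate form.

For exponential indeterminate forms, take the natural log:
  Let L = lim(x→∞) x^(1/ln(2x))
  Then ln(L) = lim(x→∞) [exponent × ln(base)]
  Evaluate using L'Hôpital or standard limits, then exponentiate.
  L = e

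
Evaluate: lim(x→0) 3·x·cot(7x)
This is a 0·∞ indeterminate form.

Rewrite 0·∞ as a quotient (0/0 or ∞/∞ form), then apply L'Hôpital's rule:
  lim(x→0) 3·x·cot(7x) = 3/7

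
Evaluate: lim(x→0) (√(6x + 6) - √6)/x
This is a standard limit.

Factor or rationalize the expression:
  lim(x→0) (√(6x + 6) - √6)/x = sqrt(6)/2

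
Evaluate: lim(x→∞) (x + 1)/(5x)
This is an ∞/∞ indeterminate form.

Apply L'Hôpital's rule: differentiate numerator and denominator separately.
  f(x) = x + 1   ⇒   f'(x) = 1
  g(x) = 5·x   ⇒   g'(x) = 5
  lim(x→∞) f'(x)/g'(x) = lim(x→∞) (1)/(5)
  = 1/5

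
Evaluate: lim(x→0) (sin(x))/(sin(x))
This is a 0/0 indeterminate form.

Apply L'Hôpital's rule: differentiate numerator and denominator separately.
  f(x) = sin(x)   ⇒   f'(x) = cos(x)
  g(x) = sin(x)   ⇒   g'(x) = cos(x)
  lim(x→0) f'(x)/g'(x) = lim(x→0) (cos(x))/(cos(x))
  = 1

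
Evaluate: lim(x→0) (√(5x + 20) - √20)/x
This is a standard limit.

Factor or rationalize the expression:
  lim(x→0) (√(5x + 20) - √20)/x = sqrt(5)/4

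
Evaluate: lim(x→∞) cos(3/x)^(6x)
This is an exponential indeterminate form.

For exponential indeterminate forms, take the natural log:
  Let L = lim(x→∞) cos(3/x)^(6x)
  Then ln(L) = lim(x→∞) [exponent × ln(base)]
  Evaluate using L'Hôpital or standard limits, then exponentiate.
  L = 1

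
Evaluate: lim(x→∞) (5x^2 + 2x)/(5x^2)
This is an ∞/∞ indeterminate form.

Apply L'Hôpital's rule: differentiate numerator and denominator separately.
  f(x) = 5·x^2 + 2·x   ⇒   f'(x) = 10·x + 2
  g(x) = 5·x^2   ⇒   g'(x) = 10·x
  lim(x→∞) f'(x)/g'(x) = lim(x→∞) (10·x + 2)/(10·x)
  = 1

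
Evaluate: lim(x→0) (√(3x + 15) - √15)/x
This is a standard limit.

Factor or rationalize the expression:
  lim(x→0) (√(3x + 15) - √15)/x = sqrt(15)/10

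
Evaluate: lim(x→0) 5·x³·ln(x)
This is a 0·∞ indeterminate form.

Rewrite 0·∞ as a quotient (0/0 or ∞/∞ form), then apply L'Hôpital's rule:
  lim(x→0) 5·x³·ln(x) = 0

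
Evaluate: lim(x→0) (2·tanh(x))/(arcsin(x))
This is a 0/0 indeterminate form.

Apply L'Hôpital's rule: differentiate numerator and denominator separately.
  f(x) = 2·tanh(x)   ⇒   f'(x) = 2 - 2·tanh(x)^2
  g(x) = asin(x)   ⇒   g'(x) = 1/sqrt(1 - x^2)
  lim(x→0) f'(x)/g'(x) = lim(x→0) (2 - 2·tanh(x)^2)/(1/sqrt(1 - x^2))
  = 2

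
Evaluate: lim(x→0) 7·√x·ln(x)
This is a 0·∞ indeterminate form.

Rewrite 0·∞ as a quotient (0/0 or ∞/∞ form), then apply L'Hôpital's rule:
  lim(x→0) 7·√x·ln(x) = 0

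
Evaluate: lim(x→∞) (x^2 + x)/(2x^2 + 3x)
This is an ∞/∞ indeterminate form.

Apply L'Hôpital's rule: differentiate numerator and denominator separately.
  f(x) = x^2 + x   ⇒   f'(x) = 2·x + 1
  g(x) = 2·x^2 + 3·x   ⇒   g'(x) = 4·x + 3
  lim(x→∞) f'(x)/g'(x) = lim(x→∞) (2·x + 1)/(4·x + 3)
  = 1/2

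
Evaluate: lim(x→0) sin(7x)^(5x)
This is an exponential indeterminate form.

For exponential indeterminate forms, take the natural log:
  Let L = lim(x→0) sin(7x)^(5x)
  Then ln(L) = lim(x→0) [exponent × ln(base)]
  Evaluate using L'Hôpital or standard limits, then exponentiate.
  L = 1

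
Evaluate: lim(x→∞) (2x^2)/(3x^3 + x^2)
This is an ∞/∞ indeterminate form.

Apply L'Hôpital's rule: differentiate numerator and denominator separately.
  f(x) = 2·x^2   ⇒   f'(x) = 4·x
  g(x) = 3·x^3 + x^2   ⇒   g'(x) = 9·x^2 + 2·x
  lim(x→∞) f'(x)/g'(x) = lim(x→∞) (4·x)/(9·x^2 + 2·x)
  = 0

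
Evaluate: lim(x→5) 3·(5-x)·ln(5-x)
This is a 0·∞ indeterminate form.

Rewrite 0·∞ as a quotient (0/0 or ∞/∞ form), then apply L'Hôpital's rule:
  lim(x→5) 3·(5-x)·ln(5-x) = 0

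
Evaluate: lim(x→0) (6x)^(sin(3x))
This is an exponential indeterminate form.

For exponential indeterminate forms, take the natural log:
  Let L = lim(x→0) (6x)^(sin(3x))
  Then ln(L) = lim(x→0) [exponent × ln(base)]
  Evaluate using L'Hôpital or standard limits, then exponentiate.
  L = 1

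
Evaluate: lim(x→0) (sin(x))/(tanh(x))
This is a 0/0 indeterminate form.

Apply L'Hôpital's rule: differentiate numerator and denominator separately.
  f(x) = sin(x)   ⇒   f'(x) = cos(x)
  g(x) = tanh(x)   ⇒   g'(x) = 1 - tanh(x)^2
  lim(x→0) f'(x)/g'(x) = lim(x→0) (cos(x))/(1 - tanh(x)^2)
  = 1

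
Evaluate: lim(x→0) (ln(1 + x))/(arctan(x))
This is a 0/0 indeterminate form.

Apply L'Hôpital's rule: differentiate numerator and denominator separately.
  f(x) = ln(x + 1)   ⇒   f'(x) = 1/(x + 1)
  g(x) = atan(x)   ⇒   g'(x) = 1/(x^2 + 1)
  lim(x→0) f'(x)/g'(x) = lim(x→0) (1/(x + 1))/(1/(x^2 + 1))
  = 1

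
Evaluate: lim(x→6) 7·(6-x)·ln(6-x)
This is a 0·∞ indeterminate form.

Rewrite 0·∞ as a quotient (0/0 or ∞/∞ form), then apply L'Hôpital's rule:
  lim(x→6) 7·(6-x)·ln(6-x) = 0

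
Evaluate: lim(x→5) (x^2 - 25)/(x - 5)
This is a standard limit.

Factor or rationalize the expression:
  lim(x→5) (x^2 - 25)/(x - 5) = 10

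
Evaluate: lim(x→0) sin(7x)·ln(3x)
This is a 0·∞ indeterminate form.

Rewrite 0·∞ as a quotient (0/0 or ∞/∞ form), then apply L'Hôpital's rule:
  lim(x→0) sin(7x)·ln(3x) = 0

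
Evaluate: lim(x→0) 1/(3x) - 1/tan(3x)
This is an ∞-∞ indeterminate form.

Combine fractions or rationalize to convert ∞-∞ to 0/0 form:
  lim(x→0) 1/(3x) - 1/tan(3x) = 0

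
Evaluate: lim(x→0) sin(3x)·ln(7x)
This is a 0·∞ indeterminate form.

Rewrite 0·∞ as a quotient (0/0 or ∞/∞ form), then apply L'Hôpital's rule:
  lim(x→0) sin(3x)·ln(7x) = 0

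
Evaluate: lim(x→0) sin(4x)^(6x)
This is an exponential indeterminate form.

For exponential indeterminate forms, take the natural log:
  Let L = lim(x→0) sin(4x)^(6x)
  Then ln(L) = lim(x→0) [exponent × ln(base)]
  Evaluate using L'Hôpital or standard limits, then exponentiate.
  L = 1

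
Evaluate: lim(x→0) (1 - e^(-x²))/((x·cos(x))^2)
This is a 0/0 indeterminate form.

Apply L'Hôpital's rule: differentiate numerator and denominator separately.
  f(x) = 1 - e^(-x^2)   ⇒   f'(x) = 2·x·e^(-x^2)
  g(x) = x^2·cos(x)^2   ⇒   g'(x) = -2·x^2·sin(x)·cos(x) + 2·x·cos(x)^2
  lim(x→0) f'(x)/g'(x) = lim(x→0) (2·x·e^(-x^2))/(-2·x^2·sin(x)·cos(x) + 2·x·cos(x)^2)
  = 1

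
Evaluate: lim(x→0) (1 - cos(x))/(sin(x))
This is a 0/0 indeterminate form.

Apply L'Hôpital's rule: differentiate numerator and denominator separately.
  f(x) = 1 - cos(x)   ⇒   f'(x) = sin(x)
  g(x) = sin(x)   ⇒   g'(x) = cos(x)
  lim(x→0) f'(x)/g'(x) = lim(x→0) (sin(x))/(cos(x))
  = 0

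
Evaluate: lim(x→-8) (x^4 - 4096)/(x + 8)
This is a standard limit.

Factor or rationalize the expression:
  lim(x→-8) (x^4 - 4096)/(x + 8) = -2048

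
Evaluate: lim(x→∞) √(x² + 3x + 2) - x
This is an ∞-∞ indeterminate form.

Combine fractions or rationalize to convert ∞-∞ to 0/0 form:
  lim(x→∞) √(x² + 3x + 2) - x = 3/2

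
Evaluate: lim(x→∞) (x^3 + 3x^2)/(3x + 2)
This is an ∞/∞ indeterminate form.

Apply L'Hôpital's rule: differentiate numerator and denominator separately.
  f(x) = x^3 + 3·x^2   ⇒   f'(x) = 3·x^2 + 6·x
  g(x) = 3·x + 2   ⇒   g'(x) = 3
  lim(x→∞) f'(x)/g'(x) = lim(x→∞) (3·x^2 + 6·x)/(3)
  = ∞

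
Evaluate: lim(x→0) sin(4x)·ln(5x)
This is a 0·∞ indeterminate form.

Rewrite 0·∞ as a quotient (0/0 or ∞/∞ form), then apply L'Hôpital's rule:
  lim(x→0) sin(4x)·ln(5x) = 0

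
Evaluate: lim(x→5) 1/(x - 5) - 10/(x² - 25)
This is an ∞-∞ indeterminate form.

Combine fractions or rationalize to convert ∞-∞ to 0/0 form:
  lim(x→5) 1/(x - 5) - 10/(x² - 25) = 1/10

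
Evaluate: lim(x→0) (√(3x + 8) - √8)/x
This is a standard limit.

Factor or rationalize the expression:
  lim(x→0) (√(3x + 8) - √8)/x = 3·sqrt(2)/8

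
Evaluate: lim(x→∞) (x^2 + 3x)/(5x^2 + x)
This is an ∞/∞ indeterminate form.

Apply L'Hôpital's rule: differentiate numerator and denominator separately.
  f(x) = x^2 + 3·x   ⇒   f'(x) = 2·x + 3
  g(x) = 5·x^2 + x   ⇒   g'(x) = 10·x + 1
  lim(x→∞) f'(x)/g'(x) = lim(x→∞) (2·x + 3)/(10·x + 1)
  = 1/5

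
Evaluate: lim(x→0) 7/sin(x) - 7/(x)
This is an ∞-∞ indeterminate form.

Combine fractions or rationalize to convert ∞-∞ to 0/0 form:
  lim(x→0) 7/sin(x) - 7/(x) = 0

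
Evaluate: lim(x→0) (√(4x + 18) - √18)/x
This is a standard limit.

Factor or rationalize the expression:
  lim(x→0) (√(4x + 18) - √18)/x = sqrt(2)/3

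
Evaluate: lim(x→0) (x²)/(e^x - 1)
This is a 0/0 indeterminate form.

Apply L'Hôpital's rule: differentiate numerator and denominator separately.
  f(x) = x^2   ⇒   f'(x) = 2·x
  g(x) = e^(x) - 1   ⇒   g'(x) = e^(x)
  lim(x→0) f'(x)/g'(x) = lim(x→0) (2·x)/(e^(x))
  = 0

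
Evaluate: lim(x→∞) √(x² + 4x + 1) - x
This is an ∞-∞ indeterminate form.

Combine fractions or rationalize to convert ∞-∞ to 0/0 form:
  lim(x→∞) √(x² + 4x + 1) - x = 2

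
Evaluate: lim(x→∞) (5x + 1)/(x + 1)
This is an ∞/∞ indeterminate form.

Apply L'Hôpital's rule: differentiate numerator and denominator separately.
  f(x) = 5·x + 1   ⇒   f'(x) = 5
  g(x) = x + 1   ⇒   g'(x) = 1
  lim(x→∞) f'(x)/g'(x) = lim(x→∞) (5)/(1)
  = 5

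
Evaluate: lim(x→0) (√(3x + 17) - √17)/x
This is a standard limit.

Factor or rationalize the expression:
  lim(x→0) (√(3x + 17) - √17)/x = 3·sqrt(17)/34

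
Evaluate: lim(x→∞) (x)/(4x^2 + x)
This is an ∞/∞ indeterminate form.

Apply L'Hôpital's rule: differentiate numerator and denominator separately.
  f(x) = x   ⇒   f'(x) = 1
  g(x) = 4·x^2 + x   ⇒   g'(x) = 8·x + 1
  lim(x→∞) f'(x)/g'(x) = lim(x→∞) (1)/(8·x + 1)
  = 0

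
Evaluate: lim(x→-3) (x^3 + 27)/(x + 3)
This is a standard limit.

Factor or rationalize the expression:
  lim(x→-3) (x^3 + 27)/(x + 3) = 27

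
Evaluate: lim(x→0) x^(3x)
This is an exponential indeterminate form.

For exponential indeterminate forms, take the natural log:
  Let L = lim(x→0) x^(3x)
  Then ln(L) = lim(x→0) [exponent × ln(base)]
  Evaluate using L'Hôpital or standard limits, then exponentiate.
  L = 1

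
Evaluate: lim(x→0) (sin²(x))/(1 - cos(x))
This is a 0/0 indeterminate form.

Apply L'Hôpital's rule: differentiate numerator and denominator separately.
  f(x) = sin(x)^2   ⇒   f'(x) = 2·sin(x)·cos(x)
  g(x) = 1 - cos(x)   ⇒   g'(x) = sin(x)
  lim(x→0) f'(x)/g'(x) = lim(x→0) (2·sin(x)·cos(x))/(sin(x))
  = 2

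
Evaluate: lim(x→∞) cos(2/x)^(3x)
This is an exponential indeterminate form.

For exponential indeterminate forms, take the natural log:
  Let L = lim(x→∞) cos(2/x)^(3x)
  Then ln(L) = lim(x→∞) [exponent × ln(base)]
  Evaluate using L'Hôpital or standard limits, then exponentiate.
  L = 1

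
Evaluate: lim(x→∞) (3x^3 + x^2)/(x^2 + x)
This is an ∞/∞ indeterminate form.

Apply L'Hôpital's rule: differentiate numerator and denominator separately.
  f(x) = 3·x^3 + x^2   ⇒   f'(x) = 9·x^2 + 2·x
  g(x) = x^2 + x   ⇒   g'(x) = 2·x + 1
  lim(x→∞) f'(x)/g'(x) = lim(x→∞) (9·x^2 + 2·x)/(2·x + 1)
  = ∞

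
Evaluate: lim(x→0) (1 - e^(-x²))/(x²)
This is a 0/0 indeterminate form.

Apply L'Hôpital's rule: differentiate numerator and denominator separately.
  f(x) = 1 - e^(-x^2)   ⇒   f'(x) = 2·x·e^(-x^2)
  g(x) = x^2   ⇒   g'(x) = 2·x
  lim(x→0) f'(x)/g'(x) = lim(x→0) (2·x·e^(-x^2))/(2·x)
  = 1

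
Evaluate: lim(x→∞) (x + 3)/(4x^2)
This is an ∞/∞ indeterminate form.

Apply L'Hôpital's rule: differentiate numerator and denominator separately.
  f(x) = x + 3   ⇒   f'(x) = 1
  g(x) = 4·x^2   ⇒   g'(x) = 8·x
  lim(x→∞) f'(x)/g'(x) = lim(x→∞) (1)/(8·x)
  = 0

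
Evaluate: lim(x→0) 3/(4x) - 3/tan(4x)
This is an ∞-∞ indeterminate form.

Combine fractions or rationalize to convert ∞-∞ to 0/0 form:
  lim(x→0) 3/(4x) - 3/tan(4x) = 0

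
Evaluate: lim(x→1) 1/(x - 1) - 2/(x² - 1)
This is an ∞-∞ indeterminate form.

Combine fractions or rationalize to convert ∞-∞ to 0/0 form:
  lim(x→1) 1/(x - 1) - 2/(x² - 1) = 1/2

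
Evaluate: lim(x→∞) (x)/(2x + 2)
This is an ∞/∞ indeterminate form.

Apply L'Hôpital's rule: differentiate numerator and denominator separately.
  f(x) = x   ⇒   f'(x) = 1
  g(x) = 2·x + 2   ⇒   g'(x) = 2
  lim(x→∞) f'(x)/g'(x) = lim(x→∞) (1)/(2)
  = 1/2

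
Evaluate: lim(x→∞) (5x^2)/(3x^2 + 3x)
This is an ∞/∞ indeterminate form.

Apply L'Hôpital's rule: differentiate numerator and denominator separately.
  f(x) = 5·x^2   ⇒   f'(x) = 10·x
  g(x) = 3·x^2 + 3·x   ⇒   g'(x) = 6·x + 3
  lim(x→∞) f'(x)/g'(x) = lim(x→∞) (10·x)/(6·x + 3)
  = 5/3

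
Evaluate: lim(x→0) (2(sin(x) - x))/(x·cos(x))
This is a 0/0 indeterminate form.

Apply L'Hôpital's rule: differentiate numerator and denominator separately.
  f(x) = -2·x + 2·sin(x)   ⇒   f'(x) = 2·cos(x) - 2
  g(x) = x·cos(x)   ⇒   g'(x) = -x·sin(x) + cos(x)
  lim(x→0) f'(x)/g'(x) = lim(x→0) (2·cos(x) - 2)/(-x·sin(x) + cos(x))
  = 0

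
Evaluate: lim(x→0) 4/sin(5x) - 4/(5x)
This is an ∞-∞ indeterminate form.

Combine fractions or rationalize to convert ∞-∞ to 0/0 form:
  lim(x→0) 4/sin(5x) - 4/(5x) = 0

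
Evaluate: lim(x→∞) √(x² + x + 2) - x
This is an ∞-∞ indeterminate form.

Combine fractions or rationalize to convert ∞-∞ to 0/0 form:
  lim(x→∞) √(x² + x + 2) - x = 1/2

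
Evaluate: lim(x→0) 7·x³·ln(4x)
This is a 0·∞ indeterminate form.

Rewrite 0·∞ as a quotient (0/0 or ∞/∞ form), then apply L'Hôpital's rule:
  lim(x→0) 7·x³·ln(4x) = 0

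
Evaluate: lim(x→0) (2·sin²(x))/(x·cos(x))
This is a 0/0 indeterminate form.

Apply L'Hôpital's rule: differentiate numerator and denominator separately.
  f(x) = 2·sin(x)^2   ⇒   f'(x) = 4·sin(x)·cos(x)
  g(x) = x·cos(x)   ⇒   g'(x) = -x·sin(x) + cos(x)
  lim(x→0) f'(x)/g'(x) = lim(x→0) (4·sin(x)·cos(x))/(-x·sin(x) + cos(x))
  = 0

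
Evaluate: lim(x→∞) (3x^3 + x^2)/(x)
This is an ∞/∞ indeterminate form.

Apply L'Hôpital's rule: differentiate numerator and denominator separately.
  f(x) = 3·x^3 + x^2   ⇒   f'(x) = 9·x^2 + 2·x
  g(x) = x   ⇒   g'(x) = 1
  lim(x→∞) f'(x)/g'(x) = lim(x→∞) (9·x^2 + 2·x)/(1)
  = ∞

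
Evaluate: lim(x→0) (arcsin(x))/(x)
This is a 0/0 indeterminate form.

Apply L'Hôpital's rule: differentiate numerator and denominator separately.
  f(x) = asin(x)   ⇒   f'(x) = 1/sqrt(1 - x^2)
  g(x) = x   ⇒   g'(x) = 1
  lim(x→0) f'(x)/g'(x) = lim(x→0) (1/sqrt(1 - x^2))/(1)
  = 1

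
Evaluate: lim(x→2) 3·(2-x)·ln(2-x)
This is a 0·∞ indeterminate form.

Rewrite 0·∞ as a quotient (0/0 or ∞/∞ form), then apply L'Hôpital's rule:
  lim(x→2) 3·(2-x)·ln(2-x) = 0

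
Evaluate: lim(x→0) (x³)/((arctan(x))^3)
This is a 0/0 indeterminate form.

Apply L'Hôpital's rule: differentiate numerator and denominator separately.
  f(x) = x^3   ⇒   f'(x) = 3·x^2
  g(x) = atan(x)^3   ⇒   g'(x) = 3·atan(x)^2/(x^2 + 1)
  lim(x→0) f'(x)/g'(x) = lim(x→0) (3·x^2)/(3·atan(x)^2/(x^2 + 1))
  = 1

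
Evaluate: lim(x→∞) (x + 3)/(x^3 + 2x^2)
This is an ∞/∞ indeterminate form.

Apply L'Hôpital's rule: differentiate numerator and denominator separately.
  f(x) = x + 3   ⇒   f'(x) = 1
  g(x) = x^3 + 2·x^2   ⇒   g'(x) = 3·x^2 + 4·x
  lim(x→∞) f'(x)/g'(x) = lim(x→∞) (1)/(3·x^2 + 4·x)
  = 0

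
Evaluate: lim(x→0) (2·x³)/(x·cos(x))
This is a 0/0 indeterminate form.

Apply L'Hôpital's rule: differentiate numerator and denominator separately.
  f(x) = 2·x^3   ⇒   f'(x) = 6·x^2
  g(x) = x·cos(x)   ⇒   g'(x) = -x·sin(x) + cos(x)
  lim(x→0) f'(x)/g'(x) = lim(x→0) (6·x^2)/(-x·sin(x) + cos(x))
  = 0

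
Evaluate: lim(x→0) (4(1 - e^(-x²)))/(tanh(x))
This is a 0/0 indeterminate form.

Apply L'Hôpital's rule: differentiate numerator and denominator separately.
  f(x) = 4 - 4·e^(-x^2)   ⇒   f'(x) = 8·x·e^(-x^2)
  g(x) = tanh(x)   ⇒   g'(x) = 1 - tanh(x)^2
  lim(x→0) f'(x)/g'(x) = lim(x→0) (8·x·e^(-x^2))/(1 - tanh(x)^2)
  = 0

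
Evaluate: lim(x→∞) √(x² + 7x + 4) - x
This is an ∞-∞ indeterminate form.

Combine fractions or rationalize to convert ∞-∞ to 0/0 form:
  lim(x→∞) √(x² + 7x + 4) - x = 7/2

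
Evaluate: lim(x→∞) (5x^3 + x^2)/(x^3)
This is an ∞/∞ indeterminate form.

Apply L'Hôpital's rule: differentiate numerator and denominator separately.
  f(x) = 5·x^3 + x^2   ⇒   f'(x) = 15·x^2 + 2·x
  g(x) = x^3   ⇒   g'(x) = 3·x^2
  lim(x→∞) f'(x)/g'(x) = lim(x→∞) (15·x^2 + 2·x)/(3·x^2)
  = 5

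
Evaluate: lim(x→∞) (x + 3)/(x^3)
This is an ∞/∞ indeterminate form.

Apply L'Hôpital's rule: differentiate numerator and denominator separately.
  f(x) = x + 3   ⇒   f'(x) = 1
  g(x) = x^3   ⇒   g'(x) = 3·x^2
  lim(x→∞) f'(x)/g'(x) = lim(x→∞) (1)/(3·x^2)
  = 0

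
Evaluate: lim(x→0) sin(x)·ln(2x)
This is a 0·∞ indeterminate form.

Rewrite 0·∞ as a quotient (0/0 or ∞/∞ form), then apply L'Hôpital's rule:
  lim(x→0) sin(x)·ln(2x) = 0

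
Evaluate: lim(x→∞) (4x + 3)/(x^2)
This is an ∞/∞ indeterminate form.

Apply L'Hôpital's rule: differentiate numerator and denominator separately.
  f(x) = 4·x + 3   ⇒   f'(x) = 4
  g(x) = x^2   ⇒   g'(x) = 2·x
  lim(x→∞) f'(x)/g'(x) = lim(x→∞) (4)/(2·x)
  = 0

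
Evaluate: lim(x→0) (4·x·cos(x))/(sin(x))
This is a 0/0 indeterminate form.

Apply L'Hôpital's rule: differentiate numerator and denominator separately.
  f(x) = 4·x·cos(x)   ⇒   f'(x) = -4·x·sin(x) + 4·cos(x)
  g(x) = sin(x)   ⇒   g'(x) = cos(x)
  lim(x→0) f'(x)/g'(x) = lim(x→0) (-4·x·sin(x) + 4·cos(x))/(cos(x))
  = 4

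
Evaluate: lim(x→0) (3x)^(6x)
This is an exponential indeterminate form.

For exponential indeterminate forms, take the natural log:
  Let L = lim(x→0) (3x)^(6x)
  Then ln(L) = lim(x→0) [exponent × ln(base)]
  Evaluate using L'Hôpital or standard limits, then exponentiate.
  L = 1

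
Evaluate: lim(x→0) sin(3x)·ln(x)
This is a 0·∞ indeterminate form.

Rewrite 0·∞ as a quotient (0/0 or ∞/∞ form), then apply L'Hôpital's rule:
  lim(x→0) sin(3x)·ln(x) = 0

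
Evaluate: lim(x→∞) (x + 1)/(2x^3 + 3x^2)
This is an ∞/∞ indeterminate form.

Apply L'Hôpital's rule: differentiate numerator and denominator separately.
  f(x) = x + 1   ⇒   f'(x) = 1
  g(x) = 2·x^3 + 3·x^2   ⇒   g'(x) = 6·x^2 + 6·x
  lim(x→∞) f'(x)/g'(x) = lim(x→∞) (1)/(6·x^2 + 6·x)
  = 0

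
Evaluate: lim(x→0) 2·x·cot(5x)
This is a 0·∞ indeterminate form.

Rewrite 0·∞ as a quotient (0/0 or ∞/∞ form), then apply L'Hôpital's rule:
  lim(x→0) 2·x·cot(5x) = 2/5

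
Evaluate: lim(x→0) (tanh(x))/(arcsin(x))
This is a 0/0 indeterminate form.

Apply L'Hôpital's rule: differentiate numerator and denominator separately.
  f(x) = tanh(x)   ⇒   f'(x) = 1 - tanh(x)^2
  g(x) = asin(x)   ⇒   g'(x) = 1/sqrt(1 - x^2)
  lim(x→0) f'(x)/g'(x) = lim(x→0) (1 - tanh(x)^2)/(1/sqrt(1 - x^2))
  = 1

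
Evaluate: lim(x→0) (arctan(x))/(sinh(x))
This is a 0/0 indeterminate form.

Apply L'Hôpital's rule: differentiate numerator and denominator separately.
  f(x) = atan(x)   ⇒   f'(x) = 1/(x^2 + 1)
  g(x) = sinh(x)   ⇒   g'(x) = cosh(x)
  lim(x→0) f'(x)/g'(x) = lim(x→0) (1/(x^2 + 1))/(cosh(x))
  = 1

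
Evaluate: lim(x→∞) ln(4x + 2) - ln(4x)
This is an ∞-∞ indeterminate form.

Combine fractions or rationalize to convert ∞-∞ to 0/0 form:
  lim(x→∞) ln(4x + 2) - ln(4x) = 0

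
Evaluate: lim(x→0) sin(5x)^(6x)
This is an exponential indeterminate form.

For exponential indeterminate forms, take the natural log:
  Let L = lim(x→0) sin(5x)^(6x)
  Then ln(L) = lim(x→0) [exponent × ln(base)]
  Evaluate using L'Hôpital or standard limits, then exponentiate.
  L = 1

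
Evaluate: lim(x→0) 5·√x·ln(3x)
This is a 0·∞ indeterminate form.

Rewrite 0·∞ as a quotient (0/0 or ∞/∞ form), then apply L'Hôpital's rule:
  lim(x→0) 5·√x·ln(3x) = 0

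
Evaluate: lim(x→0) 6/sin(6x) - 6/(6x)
This is an ∞-∞ indeterminate form.

Combine fractions or rationalize to convert ∞-∞ to 0/0 form:
  lim(x→0) 6/sin(6x) - 6/(6x) = 0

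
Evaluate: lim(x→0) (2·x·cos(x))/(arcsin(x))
This is a 0/0 indeterminate form.

Apply L'Hôpital's rule: differentiate numerator and denominator separately.
  f(x) = 2·x·cos(x)   ⇒   f'(x) = -2·x·sin(x) + 2·cos(x)
  g(x) = asin(x)   ⇒   g'(x) = 1/sqrt(1 - x^2)
  lim(x→0) f'(x)/g'(x) = lim(x→0) (-2·x·sin(x) + 2·cos(x))/(1/sqrt(1 - x^2))
  = 2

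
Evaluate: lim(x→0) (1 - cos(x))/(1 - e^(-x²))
This is a 0/0 indeterminate form.

Apply L'Hôpital's rule: differentiate numerator and denominator separately.
  f(x) = 1 - cos(x)   ⇒   f'(x) = sin(x)
  g(x) = 1 - e^(-x^2)   ⇒   g'(x) = 2·x·e^(-x^2)
  lim(x→0) f'(x)/g'(x) = lim(x→0) (sin(x))/(2·x·e^(-x^2))
  = 1/2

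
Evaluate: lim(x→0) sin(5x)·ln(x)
This is a 0·∞ indeterminate form.

Rewrite 0·∞ as a quotient (0/0 or ∞/∞ form), then apply L'Hôpital's rule:
  lim(x→0) sin(5x)·ln(x) = 0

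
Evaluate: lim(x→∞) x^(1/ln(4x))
This is an exponential indeterminate form.

For exponential indeterminate forms, take the natural log:
  Let L = lim(x→∞) x^(1/ln(4x))
  Then ln(L) = lim(x→∞) [exponent × ln(base)]
  Evaluate using L'Hôpital or standard limits, then exponentiate.
  L = e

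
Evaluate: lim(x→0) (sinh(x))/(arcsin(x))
This is a 0/0 indeterminate form.

Apply L'Hôpital's rule: differentiate numerator and denominator separately.
  f(x) = sinh(x)   ⇒   f'(x) = cosh(x)
  g(x) = asin(x)   ⇒   g'(x) = 1/sqrt(1 - x^2)
  lim(x→0) f'(x)/g'(x) = lim(x→0) (cosh(x))/(1/sqrt(1 - x^2))
  = 1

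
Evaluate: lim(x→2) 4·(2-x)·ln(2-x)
This is a 0·∞ indeterminate form.

Rewrite 0·∞ as a quotient (0/0 or ∞/∞ form), then apply L'Hôpital's rule:
  lim(x→2) 4·(2-x)·ln(2-x) = 0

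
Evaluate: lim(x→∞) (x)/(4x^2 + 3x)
This is an ∞/∞ indeterminate form.

Apply L'Hôpital's rule: differentiate numerator and denominator separately.
  f(x) = x   ⇒   f'(x) = 1
  g(x) = 4·x^2 + 3·x   ⇒   g'(x) = 8·x + 3
  lim(x→∞) f'(x)/g'(x) = lim(x→∞) (1)/(8·x + 3)
  = 0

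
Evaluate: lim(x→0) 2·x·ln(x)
This is a 0·∞ indeterminate form.

Rewrite 0·∞ as a quotient (0/0 or ∞/∞ form), then apply L'Hôpital's rule:
  lim(x→0) 2·x·ln(x) = 0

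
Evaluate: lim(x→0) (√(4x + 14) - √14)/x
This is a standard limit.

Factor or rationalize the expression:
  lim(x→0) (√(4x + 14) - √14)/x = sqrt(14)/7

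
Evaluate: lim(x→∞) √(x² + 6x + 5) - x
This is an ∞-∞ indeterminate form.

Combine fractions or rationalize to convert ∞-∞ to 0/0 form:
  lim(x→∞) √(x² + 6x + 5) - x = 3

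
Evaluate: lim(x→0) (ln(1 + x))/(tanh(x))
This is a 0/0 indeterminate form.

Apply L'Hôpital's rule: differentiate numerator and denominator separately.
  f(x) = ln(x + 1)   ⇒   f'(x) = 1/(x + 1)
  g(x) = tanh(x)   ⇒   g'(x) = 1 - tanh(x)^2
  lim(x→0) f'(x)/g'(x) = lim(x→0) (1/(x + 1))/(1 - tanh(x)^2)
  = 1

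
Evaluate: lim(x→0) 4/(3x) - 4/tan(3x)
This is an ∞-∞ indeterminate form.

Combine fractions or rationalize to convert ∞-∞ to 0/0 form:
  lim(x→0) 4/(3x) - 4/tan(3x) = 0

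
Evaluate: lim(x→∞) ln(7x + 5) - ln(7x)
This is an ∞-∞ indeterminate form.

Combine fractions or rationalize to convert ∞-∞ to 0/0 form:
  lim(x→∞) ln(7x + 5) - ln(7x) = 0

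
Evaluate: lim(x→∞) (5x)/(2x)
This is an ∞/∞ indeterminate form.

Apply L'Hôpital's rule: differentiate numerator and denominator separately.
  f(x) = 5·x   ⇒   f'(x) = 5
  g(x) = 2·x   ⇒   g'(x) = 2
  lim(x→∞) f'(x)/g'(x) = lim(x→∞) (5)/(2)
  = 5/2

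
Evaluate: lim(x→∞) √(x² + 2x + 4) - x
This is an ∞-∞ indeterminate form.

Combine fractions or rationalize to convert ∞-∞ to 0/0 form:
  lim(x→∞) √(x² + 2x + 4) - x = 1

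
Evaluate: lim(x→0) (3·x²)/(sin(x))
This is a 0/0 indeterminate form.

Apply L'Hôpital's rule: differentiate numerator and denominator separately.
  f(x) = 3·x^2   ⇒   f'(x) = 6·x
  g(x) = sin(x)   ⇒   g'(x) = cos(x)
  lim(x→0) f'(x)/g'(x) = lim(x→0) (6·x)/(cos(x))
  = 0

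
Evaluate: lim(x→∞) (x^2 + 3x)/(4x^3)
This is an ∞/∞ indeterminate form.

Apply L'Hôpital's rule: differentiate numerator and denominator separately.
  f(x) = x^2 + 3·x   ⇒   f'(x) = 2·x + 3
  g(x) = 4·x^3   ⇒   g'(x) = 12·x^2
  lim(x→∞) f'(x)/g'(x) = lim(x→∞) (2·x + 3)/(12·x^2)
  = 0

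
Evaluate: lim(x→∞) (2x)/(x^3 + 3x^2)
This is an ∞/∞ indeterminate form.

Apply L'Hôpital's rule: differentiate numerator and denominator separately.
  f(x) = 2·x   ⇒   f'(x) = 2
  g(x) = x^3 + 3·x^2   ⇒   g'(x) = 3·x^2 + 6·x
  lim(x→∞) f'(x)/g'(x) = lim(x→∞) (2)/(3·x^2 + 6·x)
  = 0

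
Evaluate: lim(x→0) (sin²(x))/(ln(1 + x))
This is a 0/0 indeterminate form.

Apply L'Hôpital's rule: differentiate numerator and denominator separately.
  f(x) = sin(x)^2   ⇒   f'(x) = 2·sin(x)·cos(x)
  g(x) = ln(x + 1)   ⇒   g'(x) = 1/(x + 1)
  lim(x→0) f'(x)/g'(x) = lim(x→0) (2·sin(x)·cos(x))/(1/(x + 1))
  = 0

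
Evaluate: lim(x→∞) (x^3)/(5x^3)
This is an ∞/∞ indeterminate form.

Apply L'Hôpital's rule: differentiate numerator and denominator separately.
  f(x) = x^3   ⇒   f'(x) = 3·x^2
  g(x) = 5·x^3   ⇒   g'(x) = 15·x^2
  lim(x→∞) f'(x)/g'(x) = lim(x→∞) (3·x^2)/(15·x^2)
  = 1/5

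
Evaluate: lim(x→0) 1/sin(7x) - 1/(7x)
This is an ∞-∞ indeterminate form.

Combine fractions or rationalize to convert ∞-∞ to 0/0 form:
  lim(x→0) 1/sin(7x) - 1/(7x) = 0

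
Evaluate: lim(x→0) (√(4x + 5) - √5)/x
This is a standard limit.

Factor or rationalize the expression:
  lim(x→0) (√(4x + 5) - √5)/x = 2·sqrt(5)/5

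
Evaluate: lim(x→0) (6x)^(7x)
This is an exponential indeterminate form.

For exponential indeterminate forms, take the natural log:
  Let L = lim(x→0) (6x)^(7x)
  Then ln(L) = lim(x→0) [exponent × ln(base)]
  Evaluate using L'Hôpital or standard limits, then exponentiate.
  L = 1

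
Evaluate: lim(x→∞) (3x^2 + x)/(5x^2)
This is an ∞/∞ indeterminate form.

Apply L'Hôpital's rule: differentiate numerator and denominator separately.
  f(x) = 3·x^2 + x   ⇒   f'(x) = 6·x + 1
  g(x) = 5·x^2   ⇒   g'(x) = 10·x
  lim(x→∞) f'(x)/g'(x) = lim(x→∞) (6·x + 1)/(10·x)
  = 3/5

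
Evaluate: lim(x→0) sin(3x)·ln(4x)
This is a 0·∞ indeterminate form.

Rewrite 0·∞ as a quotient (0/0 or ∞/∞ form), then apply L'Hôpital's rule:
  lim(x→0) sin(3x)·ln(4x) = 0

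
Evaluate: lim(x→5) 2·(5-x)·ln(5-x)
This is a 0·∞ indeterminate form.

Rewrite 0·∞ as a quotient (0/0 or ∞/∞ form), then apply L'Hôpital's rule:
  lim(x→5) 2·(5-x)·ln(5-x) = 0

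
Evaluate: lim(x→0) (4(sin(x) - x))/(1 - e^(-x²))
This is a 0/0 indeterminate form.

Apply L'Hôpital's rule: differentiate numerator and denominator separately.
  f(x) = -4·x + 4·sin(x)   ⇒   f'(x) = 4·cos(x) - 4
  g(x) = 1 - e^(-x^2)   ⇒   g'(x) = 2·x·e^(-x^2)
  lim(x→0) f'(x)/g'(x) = lim(x→0) (4·cos(x) - 4)/(2·x·e^(-x^2))
  = 0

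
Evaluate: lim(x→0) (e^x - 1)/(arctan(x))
This is a 0/0 indeterminate form.

Apply L'Hôpital's rule: differentiate numerator and denominator separately.
  f(x) = e^(x) - 1   ⇒   f'(x) = e^(x)
  g(x) = atan(x)   ⇒   g'(x) = 1/(x^2 + 1)
  lim(x→0) f'(x)/g'(x) = lim(x→0) (e^(x))/(1/(x^2 + 1))
  = 1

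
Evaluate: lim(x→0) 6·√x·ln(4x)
This is a 0·∞ indeterminate form.

Rewrite 0·∞ as a quotient (0/0 or ∞/∞ form), then apply L'Hôpital's rule:
  lim(x→0) 6·√x·ln(4x) = 0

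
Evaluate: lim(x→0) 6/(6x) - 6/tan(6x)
This is an ∞-∞ indeterminate form.

Combine fractions or rationalize to convert ∞-∞ to 0/0 form:
  lim(x→0) 6/(6x) - 6/tan(6x) = 0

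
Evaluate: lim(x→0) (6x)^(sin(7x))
This is an exponential indeterminate form.

For exponential indeterminate forms, take the natural log:
  Let L = lim(x→0) (6x)^(sin(7x))
  Then ln(L) = lim(x→0) [exponent × ln(base)]
  Evaluate using L'Hôpital or standard limits, then exponentiate.
  L = 1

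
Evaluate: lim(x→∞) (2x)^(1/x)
This is an exponential indeterminate form.

For exponential indeterminate forms, take the natural log:
  Let L = lim(x→∞) (2x)^(1/x)
  Then ln(L) = lim(x→∞) [exponent × ln(base)]
  Evaluate using L'Hôpital or standard limits, then exponentiate.
  L = 1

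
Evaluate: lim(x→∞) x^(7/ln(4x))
This is an exponential indeterminate form.

For exponential indeterminate forms, take the natural log:
  Let L = lim(x→∞) x^(7/ln(4x))
  Then ln(L) = lim(x→∞) [exponent × ln(base)]
  Evaluate using L'Hôpital or standard limits, then exponentiate.
  L = e^(7)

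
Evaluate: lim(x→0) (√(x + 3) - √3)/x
This is a standard limit.

Factor or rationalize the expression:
  lim(x→0) (√(x + 3) - √3)/x = sqrt(3)/6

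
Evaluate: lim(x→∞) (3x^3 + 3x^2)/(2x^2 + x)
This is an ∞/∞ indeterminate form.

Apply L'Hôpital's rule: differentiate numerator and denominator separately.
  f(x) = 3·x^3 + 3·x^2   ⇒   f'(x) = 9·x^2 + 6·x
  g(x) = 2·x^2 + x   ⇒   g'(x) = 4·x + 1
  lim(x→∞) f'(x)/g'(x) = lim(x→∞) (9·x^2 + 6·x)/(4·x + 1)
  = ∞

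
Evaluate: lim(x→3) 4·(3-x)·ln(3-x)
This is a 0·∞ indeterminate form.

Rewrite 0·∞ as a quotient (0/0 or ∞/∞ form), then apply L'Hôpital's rule:
  lim(x→3) 4·(3-x)·ln(3-x) = 0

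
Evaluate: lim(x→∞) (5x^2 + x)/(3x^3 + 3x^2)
This is an ∞/∞ indeterminate form.

Apply L'Hôpital's rule: differentiate numerator and denominator separately.
  f(x) = 5·x^2 + x   ⇒   f'(x) = 10·x + 1
  g(x) = 3·x^3 + 3·x^2   ⇒   g'(x) = 9·x^2 + 6·x
  lim(x→∞) f'(x)/g'(x) = lim(x→∞) (10·x + 1)/(9·x^2 + 6·x)
  = 0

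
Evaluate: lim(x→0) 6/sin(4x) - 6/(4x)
This is an ∞-∞ indeterminate form.

Combine fractions or rationalize to convert ∞-∞ to 0/0 form:
  lim(x→0) 6/sin(4x) - 6/(4x) = 0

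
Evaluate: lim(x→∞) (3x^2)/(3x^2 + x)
This is an ∞/∞ indeterminate form.

Apply L'Hôpital's rule: differentiate numerator and denominator separately.
  f(x) = 3·x^2   ⇒   f'(x) = 6·x
  g(x) = 3·x^2 + x   ⇒   g'(x) = 6·x + 1
  lim(x→∞) f'(x)/g'(x) = lim(x→∞) (6·x)/(6·x + 1)
  = 1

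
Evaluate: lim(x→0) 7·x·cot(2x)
This is a 0·∞ indeterminate form.

Rewrite 0·∞ as a quotient (0/0 or ∞/∞ form), then apply L'Hôpital's rule:
  lim(x→0) 7·x·cot(2x) = 7/2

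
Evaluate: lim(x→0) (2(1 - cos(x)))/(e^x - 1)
This is a 0/0 indeterminate form.

Apply L'Hôpital's rule: differentiate numerator and denominator separately.
  f(x) = 2 - 2·cos(x)   ⇒   f'(x) = 2·sin(x)
  g(x) = e^(x) - 1   ⇒   g'(x) = e^(x)
  lim(x→0) f'(x)/g'(x) = lim(x→0) (2·sin(x))/(e^(x))
  = 0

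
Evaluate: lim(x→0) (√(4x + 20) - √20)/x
This is a standard limit.

Factor or rationalize the expression:
  lim(x→0) (√(4x + 20) - √20)/x = sqrt(5)/5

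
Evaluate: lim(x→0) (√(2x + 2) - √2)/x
This is a standard limit.

Factor or rationalize the expression:
  lim(x→0) (√(2x + 2) - √2)/x = sqrt(2)/2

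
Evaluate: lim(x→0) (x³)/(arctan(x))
This is a 0/0 indeterminate form.

Apply L'Hôpital's rule: differentiate numerator and denominator separately.
  f(x) = x^3   ⇒   f'(x) = 3·x^2
  g(x) = atan(x)   ⇒   g'(x) = 1/(x^2 + 1)
  lim(x→0) f'(x)/g'(x) = lim(x→0) (3·x^2)/(1/(x^2 + 1))
  = 0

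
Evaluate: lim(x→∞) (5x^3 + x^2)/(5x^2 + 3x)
This is an ∞/∞ indeterminate form.

Apply L'Hôpital's rule: differentiate numerator and denominator separately.
  f(x) = 5·x^3 + x^2   ⇒   f'(x) = 15·x^2 + 2·x
  g(x) = 5·x^2 + 3·x   ⇒   g'(x) = 10·x + 3
  lim(x→∞) f'(x)/g'(x) = lim(x→∞) (15·x^2 + 2·x)/(10·x + 3)
  = ∞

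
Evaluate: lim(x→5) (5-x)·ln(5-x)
This is a 0·∞ indeterminate form.

Rewrite 0·∞ as a quotient (0/0 or ∞/∞ form), then apply L'Hôpital's rule:
  lim(x→5) (5-x)·ln(5-x) = 0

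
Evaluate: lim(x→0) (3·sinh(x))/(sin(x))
This is a 0/0 indeterminate form.

Apply L'Hôpital's rule: differentiate numerator and denominator separately.
  f(x) = 3·sinh(x)   ⇒   f'(x) = 3·cosh(x)
  g(x) = sin(x)   ⇒   g'(x) = cos(x)
  lim(x→0) f'(x)/g'(x) = lim(x→0) (3·cosh(x))/(cos(x))
  = 3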